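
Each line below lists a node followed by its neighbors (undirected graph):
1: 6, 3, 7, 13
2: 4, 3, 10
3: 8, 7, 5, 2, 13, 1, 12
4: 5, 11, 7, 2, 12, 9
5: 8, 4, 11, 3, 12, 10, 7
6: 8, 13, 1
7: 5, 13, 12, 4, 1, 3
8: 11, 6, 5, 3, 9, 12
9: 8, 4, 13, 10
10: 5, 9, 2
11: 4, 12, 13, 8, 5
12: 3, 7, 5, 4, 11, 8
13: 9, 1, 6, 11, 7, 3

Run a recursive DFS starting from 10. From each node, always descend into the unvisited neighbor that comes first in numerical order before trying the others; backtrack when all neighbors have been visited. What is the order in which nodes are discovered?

10 -> 2 -> 3 -> 1 -> 6 -> 8 -> 5 -> 4 -> 7 -> 12 -> 11 -> 13 -> 9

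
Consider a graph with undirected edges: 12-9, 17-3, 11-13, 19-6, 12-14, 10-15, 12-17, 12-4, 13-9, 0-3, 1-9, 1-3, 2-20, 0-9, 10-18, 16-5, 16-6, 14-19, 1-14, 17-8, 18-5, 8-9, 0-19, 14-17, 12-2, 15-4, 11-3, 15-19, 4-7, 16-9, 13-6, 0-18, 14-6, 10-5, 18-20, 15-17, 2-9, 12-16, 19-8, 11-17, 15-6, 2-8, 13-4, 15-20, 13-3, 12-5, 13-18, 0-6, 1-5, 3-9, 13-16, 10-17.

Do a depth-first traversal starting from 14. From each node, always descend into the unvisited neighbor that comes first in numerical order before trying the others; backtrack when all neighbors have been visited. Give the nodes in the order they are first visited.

14 → 1 → 3 → 0 → 6 → 13 → 4 → 7 → 12 → 2 → 8 → 9 → 16 → 5 → 10 → 15 → 17 → 11 → 19 → 20 → 18

Visit 14
14 → 1
1 → 3
3 → 0
0 → 6
6 → 13
13 → 4
4 → 7
4 → 12
12 → 2
2 → 8
8 → 9
9 → 16
16 → 5
5 → 10
10 → 15
15 → 17
17 → 11
15 → 19
15 → 20
20 → 18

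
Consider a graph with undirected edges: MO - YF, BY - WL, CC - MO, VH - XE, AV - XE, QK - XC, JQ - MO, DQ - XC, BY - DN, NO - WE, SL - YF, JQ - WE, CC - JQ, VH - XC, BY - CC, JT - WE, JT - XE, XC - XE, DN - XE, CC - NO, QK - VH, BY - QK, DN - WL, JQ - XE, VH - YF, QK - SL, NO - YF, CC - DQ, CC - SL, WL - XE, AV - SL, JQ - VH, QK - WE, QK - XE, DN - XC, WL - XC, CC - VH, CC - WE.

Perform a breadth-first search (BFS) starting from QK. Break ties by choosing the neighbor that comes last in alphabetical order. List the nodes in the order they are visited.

Visit QK; enqueue XE, XC, WE, VH, SL, BY → queue [XE, XC, WE, VH, SL, BY]
Visit XE; enqueue WL, JT, JQ, DN, AV → queue [XC, WE, VH, SL, BY, WL, JT, JQ, DN, AV]
Visit XC; enqueue DQ → queue [WE, VH, SL, BY, WL, JT, JQ, DN, AV, DQ]
Visit WE; enqueue NO, CC → queue [VH, SL, BY, WL, JT, JQ, DN, AV, DQ, NO, CC]
Visit VH; enqueue YF → queue [SL, BY, WL, JT, JQ, DN, AV, DQ, NO, CC, YF]
Visit SL → queue [BY, WL, JT, JQ, DN, AV, DQ, NO, CC, YF]
Visit BY → queue [WL, JT, JQ, DN, AV, DQ, NO, CC, YF]
Visit WL → queue [JT, JQ, DN, AV, DQ, NO, CC, YF]
Visit JT → queue [JQ, DN, AV, DQ, NO, CC, YF]
Visit JQ; enqueue MO → queue [DN, AV, DQ, NO, CC, YF, MO]
Visit DN → queue [AV, DQ, NO, CC, YF, MO]
Visit AV → queue [DQ, NO, CC, YF, MO]
Visit DQ → queue [NO, CC, YF, MO]
Visit NO → queue [CC, YF, MO]
Visit CC → queue [YF, MO]
Visit YF → queue [MO]
Visit MO → queue []

QK XE XC WE VH SL BY WL JT JQ DN AV DQ NO CC YF MO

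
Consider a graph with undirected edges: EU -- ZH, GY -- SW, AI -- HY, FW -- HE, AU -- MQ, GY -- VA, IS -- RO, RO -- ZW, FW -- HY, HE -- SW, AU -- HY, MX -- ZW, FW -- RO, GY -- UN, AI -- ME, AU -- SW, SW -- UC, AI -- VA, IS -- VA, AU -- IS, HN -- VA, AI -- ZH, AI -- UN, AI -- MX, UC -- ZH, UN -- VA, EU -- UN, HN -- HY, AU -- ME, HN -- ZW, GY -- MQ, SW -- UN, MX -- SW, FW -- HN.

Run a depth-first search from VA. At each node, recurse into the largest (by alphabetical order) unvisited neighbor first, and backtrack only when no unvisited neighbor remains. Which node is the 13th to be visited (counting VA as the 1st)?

Visit VA
VA → UN
UN → SW
SW → UC
UC → ZH
ZH → EU
ZH → AI
AI → MX
MX → ZW
ZW → RO
RO → IS
IS → AU
AU → MQ
MQ → GY
AU → ME
AU → HY
HY → HN
HN → FW
FW → HE

Visit order: VA, UN, SW, UC, ZH, EU, AI, MX, ZW, RO, IS, AU, MQ, GY, ME, HY, HN, FW, HE

MQ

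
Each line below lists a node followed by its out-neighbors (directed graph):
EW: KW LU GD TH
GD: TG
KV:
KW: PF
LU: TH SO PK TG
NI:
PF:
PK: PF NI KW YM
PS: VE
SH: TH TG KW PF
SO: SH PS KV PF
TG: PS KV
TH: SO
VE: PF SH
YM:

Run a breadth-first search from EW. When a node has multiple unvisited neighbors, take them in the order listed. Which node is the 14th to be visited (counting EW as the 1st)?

Visit EW; enqueue KW, LU, GD, TH → queue [KW, LU, GD, TH]
Visit KW; enqueue PF → queue [LU, GD, TH, PF]
Visit LU; enqueue SO, PK, TG → queue [GD, TH, PF, SO, PK, TG]
Visit GD → queue [TH, PF, SO, PK, TG]
Visit TH → queue [PF, SO, PK, TG]
Visit PF → queue [SO, PK, TG]
Visit SO; enqueue SH, PS, KV → queue [PK, TG, SH, PS, KV]
Visit PK; enqueue NI, YM → queue [TG, SH, PS, KV, NI, YM]
Visit TG → queue [SH, PS, KV, NI, YM]
Visit SH → queue [PS, KV, NI, YM]
Visit PS; enqueue VE → queue [KV, NI, YM, VE]
Visit KV → queue [NI, YM, VE]
Visit NI → queue [YM, VE]
Visit YM → queue [VE]
Visit VE → queue []

Visit order: EW, KW, LU, GD, TH, PF, SO, PK, TG, SH, PS, KV, NI, YM, VE

YM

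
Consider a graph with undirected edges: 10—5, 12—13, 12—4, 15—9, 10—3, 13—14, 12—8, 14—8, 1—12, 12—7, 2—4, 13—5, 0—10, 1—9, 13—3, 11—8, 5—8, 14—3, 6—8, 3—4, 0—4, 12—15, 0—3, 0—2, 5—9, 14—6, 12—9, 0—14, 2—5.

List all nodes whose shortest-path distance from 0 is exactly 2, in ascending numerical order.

5, 6, 8, 12, 13

Level 0: 0
Level 1: 2, 3, 4, 10, 14
Level 2: 5, 6, 8, 12, 13
Level 3: 1, 7, 9, 11, 15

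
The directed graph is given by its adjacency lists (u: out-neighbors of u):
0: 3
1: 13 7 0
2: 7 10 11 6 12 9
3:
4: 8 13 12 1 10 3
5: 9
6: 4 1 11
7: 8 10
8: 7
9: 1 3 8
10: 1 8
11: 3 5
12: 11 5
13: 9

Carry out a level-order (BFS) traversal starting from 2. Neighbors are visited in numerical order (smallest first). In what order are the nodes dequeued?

Visit 2; enqueue 6, 7, 9, 10, 11, 12 → queue [6, 7, 9, 10, 11, 12]
Visit 6; enqueue 1, 4 → queue [7, 9, 10, 11, 12, 1, 4]
Visit 7; enqueue 8 → queue [9, 10, 11, 12, 1, 4, 8]
Visit 9; enqueue 3 → queue [10, 11, 12, 1, 4, 8, 3]
Visit 10 → queue [11, 12, 1, 4, 8, 3]
Visit 11; enqueue 5 → queue [12, 1, 4, 8, 3, 5]
Visit 12 → queue [1, 4, 8, 3, 5]
Visit 1; enqueue 0, 13 → queue [4, 8, 3, 5, 0, 13]
Visit 4 → queue [8, 3, 5, 0, 13]
Visit 8 → queue [3, 5, 0, 13]
Visit 3 → queue [5, 0, 13]
Visit 5 → queue [0, 13]
Visit 0 → queue [13]
Visit 13 → queue []

2 -> 6 -> 7 -> 9 -> 10 -> 11 -> 12 -> 1 -> 4 -> 8 -> 3 -> 5 -> 0 -> 13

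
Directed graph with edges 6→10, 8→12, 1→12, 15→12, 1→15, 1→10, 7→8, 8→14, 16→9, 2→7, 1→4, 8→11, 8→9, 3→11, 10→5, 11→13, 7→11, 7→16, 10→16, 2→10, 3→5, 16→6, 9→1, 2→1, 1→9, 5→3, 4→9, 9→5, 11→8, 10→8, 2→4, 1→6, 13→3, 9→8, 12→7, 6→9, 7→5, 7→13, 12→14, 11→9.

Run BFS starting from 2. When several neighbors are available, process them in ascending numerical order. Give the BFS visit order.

2 -> 1 -> 4 -> 7 -> 10 -> 6 -> 9 -> 12 -> 15 -> 5 -> 8 -> 11 -> 13 -> 16 -> 14 -> 3

Visit 2; enqueue 1, 4, 7, 10 → queue [1, 4, 7, 10]
Visit 1; enqueue 6, 9, 12, 15 → queue [4, 7, 10, 6, 9, 12, 15]
Visit 4 → queue [7, 10, 6, 9, 12, 15]
Visit 7; enqueue 5, 8, 11, 13, 16 → queue [10, 6, 9, 12, 15, 5, 8, 11, 13, 16]
Visit 10 → queue [6, 9, 12, 15, 5, 8, 11, 13, 16]
Visit 6 → queue [9, 12, 15, 5, 8, 11, 13, 16]
Visit 9 → queue [12, 15, 5, 8, 11, 13, 16]
Visit 12; enqueue 14 → queue [15, 5, 8, 11, 13, 16, 14]
Visit 15 → queue [5, 8, 11, 13, 16, 14]
Visit 5; enqueue 3 → queue [8, 11, 13, 16, 14, 3]
Visit 8 → queue [11, 13, 16, 14, 3]
Visit 11 → queue [13, 16, 14, 3]
Visit 13 → queue [16, 14, 3]
Visit 16 → queue [14, 3]
Visit 14 → queue [3]
Visit 3 → queue []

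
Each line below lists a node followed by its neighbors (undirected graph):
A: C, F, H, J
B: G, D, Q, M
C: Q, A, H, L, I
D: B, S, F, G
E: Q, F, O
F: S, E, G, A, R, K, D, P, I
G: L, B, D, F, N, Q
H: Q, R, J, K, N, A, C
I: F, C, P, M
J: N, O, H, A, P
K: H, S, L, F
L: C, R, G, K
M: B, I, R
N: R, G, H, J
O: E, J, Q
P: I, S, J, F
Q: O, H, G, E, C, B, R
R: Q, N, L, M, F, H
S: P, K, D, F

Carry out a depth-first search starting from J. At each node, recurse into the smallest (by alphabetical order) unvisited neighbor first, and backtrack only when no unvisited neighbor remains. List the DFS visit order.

J A C H K F D B G L R M I P S N Q E O

Visit J
J → A
A → C
C → H
H → K
K → F
F → D
D → B
B → G
G → L
L → R
R → M
M → I
I → P
P → S
R → N
R → Q
Q → E
E → O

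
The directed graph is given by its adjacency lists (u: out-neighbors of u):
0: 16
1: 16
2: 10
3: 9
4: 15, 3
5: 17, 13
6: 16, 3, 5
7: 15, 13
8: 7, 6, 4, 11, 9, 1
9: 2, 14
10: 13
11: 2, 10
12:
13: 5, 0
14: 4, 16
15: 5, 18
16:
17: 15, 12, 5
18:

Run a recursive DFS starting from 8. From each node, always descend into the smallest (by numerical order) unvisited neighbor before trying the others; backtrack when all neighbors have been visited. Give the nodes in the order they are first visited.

8 → 1 → 16 → 4 → 3 → 9 → 2 → 10 → 13 → 0 → 5 → 17 → 12 → 15 → 18 → 14 → 6 → 7 → 11

Visit 8
8 → 1
1 → 16
8 → 4
4 → 3
3 → 9
9 → 2
2 → 10
10 → 13
13 → 0
13 → 5
5 → 17
17 → 12
17 → 15
15 → 18
9 → 14
8 → 6
8 → 7
8 → 11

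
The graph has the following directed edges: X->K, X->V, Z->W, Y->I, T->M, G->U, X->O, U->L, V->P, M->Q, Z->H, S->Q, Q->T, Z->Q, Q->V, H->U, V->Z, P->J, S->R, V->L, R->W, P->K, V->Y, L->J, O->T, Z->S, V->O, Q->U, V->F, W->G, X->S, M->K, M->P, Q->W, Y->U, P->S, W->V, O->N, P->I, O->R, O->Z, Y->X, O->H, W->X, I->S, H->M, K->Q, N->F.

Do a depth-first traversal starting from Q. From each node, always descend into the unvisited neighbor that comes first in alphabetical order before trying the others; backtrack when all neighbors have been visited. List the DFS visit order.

Q → T → M → K → P → I → S → R → W → G → U → L → J → V → F → O → H → N → Z → Y → X

Visit Q
Q → T
T → M
M → K
M → P
P → I
I → S
S → R
R → W
W → G
G → U
U → L
L → J
W → V
V → F
V → O
O → H
O → N
O → Z
V → Y
Y → X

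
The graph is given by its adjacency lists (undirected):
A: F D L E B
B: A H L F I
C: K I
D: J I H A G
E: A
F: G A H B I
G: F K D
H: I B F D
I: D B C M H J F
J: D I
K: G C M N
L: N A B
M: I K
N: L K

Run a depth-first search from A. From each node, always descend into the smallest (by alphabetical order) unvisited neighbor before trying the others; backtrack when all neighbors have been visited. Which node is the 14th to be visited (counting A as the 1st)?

Visit A
A → B
B → F
F → G
G → D
D → H
H → I
I → C
C → K
K → M
K → N
N → L
I → J
A → E

Visit order: A, B, F, G, D, H, I, C, K, M, N, L, J, E

E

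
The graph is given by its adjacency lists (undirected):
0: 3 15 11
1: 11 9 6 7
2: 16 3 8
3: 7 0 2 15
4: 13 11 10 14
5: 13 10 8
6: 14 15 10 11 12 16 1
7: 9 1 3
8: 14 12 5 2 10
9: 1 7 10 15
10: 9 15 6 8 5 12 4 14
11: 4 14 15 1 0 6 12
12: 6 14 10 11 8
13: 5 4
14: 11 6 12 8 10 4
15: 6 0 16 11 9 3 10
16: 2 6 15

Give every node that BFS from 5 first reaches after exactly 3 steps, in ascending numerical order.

0, 1, 3, 7, 11, 16

Level 0: 5
Level 1: 8, 10, 13
Level 2: 2, 4, 6, 9, 12, 14, 15
Level 3: 0, 1, 3, 7, 11, 16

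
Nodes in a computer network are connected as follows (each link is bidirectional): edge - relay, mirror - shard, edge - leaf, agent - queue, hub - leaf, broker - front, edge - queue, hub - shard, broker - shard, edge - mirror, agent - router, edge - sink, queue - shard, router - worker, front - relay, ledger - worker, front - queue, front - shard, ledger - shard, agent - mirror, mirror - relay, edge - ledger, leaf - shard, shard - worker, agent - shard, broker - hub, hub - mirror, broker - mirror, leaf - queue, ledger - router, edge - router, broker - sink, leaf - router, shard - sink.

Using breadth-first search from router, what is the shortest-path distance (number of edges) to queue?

Level 0: router
Level 1: agent, edge, leaf, ledger, worker
Level 2: hub, mirror, queue, relay, shard, sink
Level 3: broker, front
queue first appears at level 2.

2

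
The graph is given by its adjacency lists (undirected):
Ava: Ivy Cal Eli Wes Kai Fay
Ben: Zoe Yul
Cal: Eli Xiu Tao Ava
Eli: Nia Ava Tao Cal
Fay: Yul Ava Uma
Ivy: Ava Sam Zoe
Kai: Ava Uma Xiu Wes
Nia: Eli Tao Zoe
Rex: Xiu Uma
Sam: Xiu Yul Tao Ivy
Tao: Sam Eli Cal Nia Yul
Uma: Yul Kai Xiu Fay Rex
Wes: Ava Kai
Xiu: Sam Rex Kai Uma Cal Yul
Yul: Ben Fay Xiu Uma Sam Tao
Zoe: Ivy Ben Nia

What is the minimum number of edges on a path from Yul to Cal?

Level 0: Yul
Level 1: Ben, Fay, Sam, Tao, Uma, Xiu
Level 2: Ava, Cal, Eli, Ivy, Kai, Nia, Rex, Zoe
Level 3: Wes
Cal first appears at level 2.

2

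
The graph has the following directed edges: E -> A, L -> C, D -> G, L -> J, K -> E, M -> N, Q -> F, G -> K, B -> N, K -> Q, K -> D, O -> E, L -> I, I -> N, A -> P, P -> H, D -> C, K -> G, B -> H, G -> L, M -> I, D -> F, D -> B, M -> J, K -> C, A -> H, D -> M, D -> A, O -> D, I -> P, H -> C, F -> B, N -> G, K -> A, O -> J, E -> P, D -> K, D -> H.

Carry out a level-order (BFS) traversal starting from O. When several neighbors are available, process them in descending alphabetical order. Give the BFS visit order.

Visit O; enqueue J, E, D → queue [J, E, D]
Visit J → queue [E, D]
Visit E; enqueue P, A → queue [D, P, A]
Visit D; enqueue M, K, H, G, F, C, B → queue [P, A, M, K, H, G, F, C, B]
Visit P → queue [A, M, K, H, G, F, C, B]
Visit A → queue [M, K, H, G, F, C, B]
Visit M; enqueue N, I → queue [K, H, G, F, C, B, N, I]
Visit K; enqueue Q → queue [H, G, F, C, B, N, I, Q]
Visit H → queue [G, F, C, B, N, I, Q]
Visit G; enqueue L → queue [F, C, B, N, I, Q, L]
Visit F → queue [C, B, N, I, Q, L]
Visit C → queue [B, N, I, Q, L]
Visit B → queue [N, I, Q, L]
Visit N → queue [I, Q, L]
Visit I → queue [Q, L]
Visit Q → queue [L]
Visit L → queue []

O, J, E, D, P, A, M, K, H, G, F, C, B, N, I, Q, L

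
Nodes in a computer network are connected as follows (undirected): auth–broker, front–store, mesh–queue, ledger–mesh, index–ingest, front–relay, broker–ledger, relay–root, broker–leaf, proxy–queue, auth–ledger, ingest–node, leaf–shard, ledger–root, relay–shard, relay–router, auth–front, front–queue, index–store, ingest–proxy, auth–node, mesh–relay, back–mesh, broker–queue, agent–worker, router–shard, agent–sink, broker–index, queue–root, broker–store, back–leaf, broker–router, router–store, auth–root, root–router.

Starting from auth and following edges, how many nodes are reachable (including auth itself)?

BFS from auth visits: auth, root, node, ledger, front, broker, router, relay, queue, ingest, mesh, store, leaf, index, shard, proxy, back
Reachable nodes: 17 of 20 total.

17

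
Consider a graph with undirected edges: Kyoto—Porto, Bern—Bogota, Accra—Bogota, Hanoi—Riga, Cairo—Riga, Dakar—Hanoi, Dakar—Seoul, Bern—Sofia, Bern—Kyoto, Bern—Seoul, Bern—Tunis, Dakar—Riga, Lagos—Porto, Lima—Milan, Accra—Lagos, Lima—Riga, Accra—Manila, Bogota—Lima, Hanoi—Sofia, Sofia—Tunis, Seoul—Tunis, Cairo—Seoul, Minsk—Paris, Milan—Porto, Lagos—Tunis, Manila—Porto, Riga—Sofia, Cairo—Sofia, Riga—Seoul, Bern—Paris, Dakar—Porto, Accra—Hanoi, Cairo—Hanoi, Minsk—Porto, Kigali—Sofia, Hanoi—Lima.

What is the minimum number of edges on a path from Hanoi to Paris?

Level 0: Hanoi
Level 1: Accra, Cairo, Dakar, Lima, Riga, Sofia
Level 2: Bern, Bogota, Kigali, Lagos, Manila, Milan, Porto, Seoul, Tunis
Level 3: Kyoto, Minsk, Paris
Paris first appears at level 3.

3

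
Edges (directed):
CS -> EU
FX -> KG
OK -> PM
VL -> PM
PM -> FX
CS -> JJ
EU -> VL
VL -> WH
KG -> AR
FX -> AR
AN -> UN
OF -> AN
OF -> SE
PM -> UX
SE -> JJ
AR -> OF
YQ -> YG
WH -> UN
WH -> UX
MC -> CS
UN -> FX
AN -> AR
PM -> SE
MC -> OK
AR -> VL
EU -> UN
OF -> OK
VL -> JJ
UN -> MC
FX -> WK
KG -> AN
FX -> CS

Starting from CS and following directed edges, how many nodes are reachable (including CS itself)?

BFS from CS visits: CS, EU, JJ, UN, VL, FX, MC, PM, WH, AR, KG, WK, OK, SE, UX, OF, AN
Reachable nodes: 17 of 19 total.

17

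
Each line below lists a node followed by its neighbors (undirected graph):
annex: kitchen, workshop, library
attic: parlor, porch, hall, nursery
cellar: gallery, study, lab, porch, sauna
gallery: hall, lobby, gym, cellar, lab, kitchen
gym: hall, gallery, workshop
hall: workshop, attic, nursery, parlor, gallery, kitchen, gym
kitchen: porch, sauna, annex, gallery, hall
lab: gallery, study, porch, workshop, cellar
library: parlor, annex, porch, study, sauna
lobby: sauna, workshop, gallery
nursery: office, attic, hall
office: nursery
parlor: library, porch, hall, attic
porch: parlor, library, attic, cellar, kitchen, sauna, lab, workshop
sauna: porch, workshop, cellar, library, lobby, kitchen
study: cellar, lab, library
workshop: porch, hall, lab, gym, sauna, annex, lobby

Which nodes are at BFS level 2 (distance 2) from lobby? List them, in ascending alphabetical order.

Level 0: lobby
Level 1: gallery, sauna, workshop
Level 2: annex, cellar, gym, hall, kitchen, lab, library, porch
Level 3: attic, nursery, parlor, study
Level 4: office

annex, cellar, gym, hall, kitchen, lab, library, porch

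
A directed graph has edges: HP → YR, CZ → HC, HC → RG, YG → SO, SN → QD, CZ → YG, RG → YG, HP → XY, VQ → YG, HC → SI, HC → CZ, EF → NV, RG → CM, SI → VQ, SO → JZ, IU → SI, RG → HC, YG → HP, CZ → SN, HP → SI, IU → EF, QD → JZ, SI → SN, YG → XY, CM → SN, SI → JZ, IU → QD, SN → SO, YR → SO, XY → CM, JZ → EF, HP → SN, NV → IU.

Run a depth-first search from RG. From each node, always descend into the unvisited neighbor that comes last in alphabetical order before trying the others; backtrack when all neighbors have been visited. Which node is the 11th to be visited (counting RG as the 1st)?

Visit RG
RG → YG
YG → XY
XY → CM
CM → SN
SN → SO
SO → JZ
JZ → EF
EF → NV
NV → IU
IU → SI
SI → VQ
IU → QD
YG → HP
HP → YR
RG → HC
HC → CZ

Visit order: RG, YG, XY, CM, SN, SO, JZ, EF, NV, IU, SI, VQ, QD, HP, YR, HC, CZ

SI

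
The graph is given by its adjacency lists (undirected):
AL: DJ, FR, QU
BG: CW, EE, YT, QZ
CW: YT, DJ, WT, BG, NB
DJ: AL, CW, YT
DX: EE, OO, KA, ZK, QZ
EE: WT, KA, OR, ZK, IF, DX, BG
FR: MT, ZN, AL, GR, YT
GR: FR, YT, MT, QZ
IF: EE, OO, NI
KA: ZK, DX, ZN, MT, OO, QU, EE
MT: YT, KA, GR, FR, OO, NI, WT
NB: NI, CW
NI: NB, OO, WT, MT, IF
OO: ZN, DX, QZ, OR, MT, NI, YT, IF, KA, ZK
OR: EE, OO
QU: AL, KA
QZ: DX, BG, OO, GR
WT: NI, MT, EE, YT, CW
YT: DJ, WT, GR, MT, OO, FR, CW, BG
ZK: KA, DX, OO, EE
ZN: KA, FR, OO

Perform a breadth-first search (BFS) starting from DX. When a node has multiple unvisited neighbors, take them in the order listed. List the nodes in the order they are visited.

DX → EE → OO → KA → ZK → QZ → WT → OR → IF → BG → ZN → MT → NI → YT → QU → GR → CW → FR → NB → DJ → AL

Visit DX; enqueue EE, OO, KA, ZK, QZ → queue [EE, OO, KA, ZK, QZ]
Visit EE; enqueue WT, OR, IF, BG → queue [OO, KA, ZK, QZ, WT, OR, IF, BG]
Visit OO; enqueue ZN, MT, NI, YT → queue [KA, ZK, QZ, WT, OR, IF, BG, ZN, MT, NI, YT]
Visit KA; enqueue QU → queue [ZK, QZ, WT, OR, IF, BG, ZN, MT, NI, YT, QU]
Visit ZK → queue [QZ, WT, OR, IF, BG, ZN, MT, NI, YT, QU]
Visit QZ; enqueue GR → queue [WT, OR, IF, BG, ZN, MT, NI, YT, QU, GR]
Visit WT; enqueue CW → queue [OR, IF, BG, ZN, MT, NI, YT, QU, GR, CW]
Visit OR → queue [IF, BG, ZN, MT, NI, YT, QU, GR, CW]
Visit IF → queue [BG, ZN, MT, NI, YT, QU, GR, CW]
Visit BG → queue [ZN, MT, NI, YT, QU, GR, CW]
Visit ZN; enqueue FR → queue [MT, NI, YT, QU, GR, CW, FR]
Visit MT → queue [NI, YT, QU, GR, CW, FR]
Visit NI; enqueue NB → queue [YT, QU, GR, CW, FR, NB]
Visit YT; enqueue DJ → queue [QU, GR, CW, FR, NB, DJ]
Visit QU; enqueue AL → queue [GR, CW, FR, NB, DJ, AL]
Visit GR → queue [CW, FR, NB, DJ, AL]
Visit CW → queue [FR, NB, DJ, AL]
Visit FR → queue [NB, DJ, AL]
Visit NB → queue [DJ, AL]
Visit DJ → queue [AL]
Visit AL → queue []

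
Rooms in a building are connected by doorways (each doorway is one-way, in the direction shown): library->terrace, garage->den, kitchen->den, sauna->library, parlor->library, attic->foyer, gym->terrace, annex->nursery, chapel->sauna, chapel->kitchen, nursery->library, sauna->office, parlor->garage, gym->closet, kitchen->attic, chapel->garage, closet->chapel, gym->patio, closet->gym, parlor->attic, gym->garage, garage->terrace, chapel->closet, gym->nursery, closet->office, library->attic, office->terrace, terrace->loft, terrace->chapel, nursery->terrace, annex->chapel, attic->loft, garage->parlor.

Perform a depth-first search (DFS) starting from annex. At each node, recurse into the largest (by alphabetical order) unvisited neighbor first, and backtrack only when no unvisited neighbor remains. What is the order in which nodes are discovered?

Visit annex
annex → nursery
nursery → terrace
terrace → loft
terrace → chapel
chapel → sauna
sauna → office
sauna → library
library → attic
attic → foyer
chapel → kitchen
kitchen → den
chapel → garage
garage → parlor
chapel → closet
closet → gym
gym → patio

annex nursery terrace loft chapel sauna office library attic foyer kitchen den garage parlor closet gym patio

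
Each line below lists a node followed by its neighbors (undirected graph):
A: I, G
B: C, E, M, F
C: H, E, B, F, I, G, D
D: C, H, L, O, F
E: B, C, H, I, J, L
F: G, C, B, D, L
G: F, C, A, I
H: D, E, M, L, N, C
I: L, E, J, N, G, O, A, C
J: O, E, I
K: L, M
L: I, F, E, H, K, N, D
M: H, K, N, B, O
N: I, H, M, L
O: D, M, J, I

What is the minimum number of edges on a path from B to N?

Level 0: B
Level 1: C, E, F, M
Level 2: D, G, H, I, J, K, L, N, O
Level 3: A
N first appears at level 2.

2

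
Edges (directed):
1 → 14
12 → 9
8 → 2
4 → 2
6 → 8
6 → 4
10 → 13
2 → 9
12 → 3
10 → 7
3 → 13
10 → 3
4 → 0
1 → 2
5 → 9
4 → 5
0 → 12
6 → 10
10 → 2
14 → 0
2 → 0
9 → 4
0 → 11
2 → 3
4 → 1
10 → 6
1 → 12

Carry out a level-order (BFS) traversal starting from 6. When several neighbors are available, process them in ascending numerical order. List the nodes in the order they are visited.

Visit 6; enqueue 4, 8, 10 → queue [4, 8, 10]
Visit 4; enqueue 0, 1, 2, 5 → queue [8, 10, 0, 1, 2, 5]
Visit 8 → queue [10, 0, 1, 2, 5]
Visit 10; enqueue 3, 7, 13 → queue [0, 1, 2, 5, 3, 7, 13]
Visit 0; enqueue 11, 12 → queue [1, 2, 5, 3, 7, 13, 11, 12]
Visit 1; enqueue 14 → queue [2, 5, 3, 7, 13, 11, 12, 14]
Visit 2; enqueue 9 → queue [5, 3, 7, 13, 11, 12, 14, 9]
Visit 5 → queue [3, 7, 13, 11, 12, 14, 9]
Visit 3 → queue [7, 13, 11, 12, 14, 9]
Visit 7 → queue [13, 11, 12, 14, 9]
Visit 13 → queue [11, 12, 14, 9]
Visit 11 → queue [12, 14, 9]
Visit 12 → queue [14, 9]
Visit 14 → queue [9]
Visit 9 → queue []

6 4 8 10 0 1 2 5 3 7 13 11 12 14 9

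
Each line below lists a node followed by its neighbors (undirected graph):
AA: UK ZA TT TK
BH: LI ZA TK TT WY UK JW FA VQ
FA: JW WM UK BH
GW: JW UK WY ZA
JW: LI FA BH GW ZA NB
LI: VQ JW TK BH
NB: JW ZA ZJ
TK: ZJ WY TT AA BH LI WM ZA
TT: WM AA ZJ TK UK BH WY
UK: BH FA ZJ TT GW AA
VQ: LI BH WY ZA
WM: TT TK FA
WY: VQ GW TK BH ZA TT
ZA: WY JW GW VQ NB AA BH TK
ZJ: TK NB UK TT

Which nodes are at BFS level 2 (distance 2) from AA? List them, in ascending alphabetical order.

BH, FA, GW, JW, LI, NB, VQ, WM, WY, ZJ

Level 0: AA
Level 1: TK, TT, UK, ZA
Level 2: BH, FA, GW, JW, LI, NB, VQ, WM, WY, ZJ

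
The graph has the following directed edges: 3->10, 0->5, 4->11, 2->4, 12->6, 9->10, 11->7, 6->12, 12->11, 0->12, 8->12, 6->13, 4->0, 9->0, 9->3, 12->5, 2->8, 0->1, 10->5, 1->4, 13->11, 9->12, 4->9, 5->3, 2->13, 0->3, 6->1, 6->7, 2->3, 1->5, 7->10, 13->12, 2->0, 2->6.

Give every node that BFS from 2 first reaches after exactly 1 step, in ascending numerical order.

0, 3, 4, 6, 8, 13

Level 0: 2
Level 1: 0, 3, 4, 6, 8, 13
Level 2: 1, 5, 7, 9, 10, 11, 12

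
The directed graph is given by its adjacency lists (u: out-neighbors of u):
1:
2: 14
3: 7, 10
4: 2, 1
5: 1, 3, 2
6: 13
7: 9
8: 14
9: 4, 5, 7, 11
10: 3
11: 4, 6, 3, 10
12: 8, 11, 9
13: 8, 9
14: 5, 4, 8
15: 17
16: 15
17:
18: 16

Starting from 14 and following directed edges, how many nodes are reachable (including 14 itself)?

BFS from 14 visits: 14, 4, 5, 8, 1, 2, 3, 7, 10, 9, 11, 6, 13
Reachable nodes: 13 of 18 total.

13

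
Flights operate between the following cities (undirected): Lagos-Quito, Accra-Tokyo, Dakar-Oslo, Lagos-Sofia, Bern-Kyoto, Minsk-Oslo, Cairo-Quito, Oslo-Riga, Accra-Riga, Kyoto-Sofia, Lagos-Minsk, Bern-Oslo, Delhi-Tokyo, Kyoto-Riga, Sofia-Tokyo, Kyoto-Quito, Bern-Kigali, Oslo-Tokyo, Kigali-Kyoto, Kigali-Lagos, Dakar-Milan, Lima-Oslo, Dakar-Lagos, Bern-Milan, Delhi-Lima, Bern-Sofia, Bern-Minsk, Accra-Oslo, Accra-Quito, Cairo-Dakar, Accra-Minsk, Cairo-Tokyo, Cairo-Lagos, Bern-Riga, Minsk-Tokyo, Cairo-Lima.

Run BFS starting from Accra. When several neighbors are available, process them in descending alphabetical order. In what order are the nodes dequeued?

Accra, Tokyo, Riga, Quito, Oslo, Minsk, Sofia, Delhi, Cairo, Kyoto, Bern, Lagos, Lima, Dakar, Kigali, Milan

Visit Accra; enqueue Tokyo, Riga, Quito, Oslo, Minsk → queue [Tokyo, Riga, Quito, Oslo, Minsk]
Visit Tokyo; enqueue Sofia, Delhi, Cairo → queue [Riga, Quito, Oslo, Minsk, Sofia, Delhi, Cairo]
Visit Riga; enqueue Kyoto, Bern → queue [Quito, Oslo, Minsk, Sofia, Delhi, Cairo, Kyoto, Bern]
Visit Quito; enqueue Lagos → queue [Oslo, Minsk, Sofia, Delhi, Cairo, Kyoto, Bern, Lagos]
Visit Oslo; enqueue Lima, Dakar → queue [Minsk, Sofia, Delhi, Cairo, Kyoto, Bern, Lagos, Lima, Dakar]
Visit Minsk → queue [Sofia, Delhi, Cairo, Kyoto, Bern, Lagos, Lima, Dakar]
Visit Sofia → queue [Delhi, Cairo, Kyoto, Bern, Lagos, Lima, Dakar]
Visit Delhi → queue [Cairo, Kyoto, Bern, Lagos, Lima, Dakar]
Visit Cairo → queue [Kyoto, Bern, Lagos, Lima, Dakar]
Visit Kyoto; enqueue Kigali → queue [Bern, Lagos, Lima, Dakar, Kigali]
Visit Bern; enqueue Milan → queue [Lagos, Lima, Dakar, Kigali, Milan]
Visit Lagos → queue [Lima, Dakar, Kigali, Milan]
Visit Lima → queue [Dakar, Kigali, Milan]
Visit Dakar → queue [Kigali, Milan]
Visit Kigali → queue [Milan]
Visit Milan → queue []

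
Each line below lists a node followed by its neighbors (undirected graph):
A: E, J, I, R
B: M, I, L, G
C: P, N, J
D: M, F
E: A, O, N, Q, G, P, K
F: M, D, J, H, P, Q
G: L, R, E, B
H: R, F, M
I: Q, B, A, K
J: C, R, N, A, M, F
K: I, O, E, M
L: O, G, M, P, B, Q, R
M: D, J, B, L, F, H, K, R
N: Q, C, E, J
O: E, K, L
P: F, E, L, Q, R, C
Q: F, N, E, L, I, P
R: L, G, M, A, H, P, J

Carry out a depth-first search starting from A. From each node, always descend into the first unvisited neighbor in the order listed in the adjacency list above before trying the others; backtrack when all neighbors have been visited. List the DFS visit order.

Visit A
A → E
E → O
O → K
K → I
I → Q
Q → F
F → M
M → D
M → J
J → C
C → P
P → L
L → G
G → R
R → H
G → B
C → N

A -> E -> O -> K -> I -> Q -> F -> M -> D -> J -> C -> P -> L -> G -> R -> H -> B -> N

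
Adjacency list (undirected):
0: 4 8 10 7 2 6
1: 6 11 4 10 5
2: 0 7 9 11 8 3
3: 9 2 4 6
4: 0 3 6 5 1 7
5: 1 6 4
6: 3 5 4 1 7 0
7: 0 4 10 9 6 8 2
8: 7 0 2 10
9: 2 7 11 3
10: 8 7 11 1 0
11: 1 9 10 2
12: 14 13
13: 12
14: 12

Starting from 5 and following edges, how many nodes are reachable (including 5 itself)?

BFS from 5 visits: 5, 6, 4, 1, 7, 3, 0, 11, 10, 9, 8, 2
Reachable nodes: 12 of 15 total.

12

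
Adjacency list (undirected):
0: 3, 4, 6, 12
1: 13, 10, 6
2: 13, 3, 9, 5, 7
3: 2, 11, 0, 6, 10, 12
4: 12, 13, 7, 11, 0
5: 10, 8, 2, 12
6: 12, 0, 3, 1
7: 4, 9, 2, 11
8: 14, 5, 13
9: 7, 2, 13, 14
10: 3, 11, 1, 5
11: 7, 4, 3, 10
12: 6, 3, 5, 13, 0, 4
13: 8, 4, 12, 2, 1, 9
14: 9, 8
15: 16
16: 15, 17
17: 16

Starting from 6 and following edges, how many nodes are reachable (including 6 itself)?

15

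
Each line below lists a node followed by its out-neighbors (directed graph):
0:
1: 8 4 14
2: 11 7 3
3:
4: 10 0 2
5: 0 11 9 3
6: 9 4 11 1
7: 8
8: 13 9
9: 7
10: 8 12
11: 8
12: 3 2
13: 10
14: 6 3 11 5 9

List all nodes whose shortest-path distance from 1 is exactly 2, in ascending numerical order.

Level 0: 1
Level 1: 4, 8, 14
Level 2: 0, 2, 3, 5, 6, 9, 10, 11, 13
Level 3: 7, 12

0, 2, 3, 5, 6, 9, 10, 11, 13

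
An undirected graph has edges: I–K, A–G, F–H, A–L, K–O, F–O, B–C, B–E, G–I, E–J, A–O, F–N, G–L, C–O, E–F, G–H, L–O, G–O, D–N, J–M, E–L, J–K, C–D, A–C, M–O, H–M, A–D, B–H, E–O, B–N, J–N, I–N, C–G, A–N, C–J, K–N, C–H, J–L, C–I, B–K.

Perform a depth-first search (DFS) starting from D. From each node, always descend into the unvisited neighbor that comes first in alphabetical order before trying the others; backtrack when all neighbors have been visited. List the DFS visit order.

Visit D
D → A
A → C
C → B
B → E
E → F
F → H
H → G
G → I
I → K
K → J
J → L
L → O
O → M
J → N

D, A, C, B, E, F, H, G, I, K, J, L, O, M, N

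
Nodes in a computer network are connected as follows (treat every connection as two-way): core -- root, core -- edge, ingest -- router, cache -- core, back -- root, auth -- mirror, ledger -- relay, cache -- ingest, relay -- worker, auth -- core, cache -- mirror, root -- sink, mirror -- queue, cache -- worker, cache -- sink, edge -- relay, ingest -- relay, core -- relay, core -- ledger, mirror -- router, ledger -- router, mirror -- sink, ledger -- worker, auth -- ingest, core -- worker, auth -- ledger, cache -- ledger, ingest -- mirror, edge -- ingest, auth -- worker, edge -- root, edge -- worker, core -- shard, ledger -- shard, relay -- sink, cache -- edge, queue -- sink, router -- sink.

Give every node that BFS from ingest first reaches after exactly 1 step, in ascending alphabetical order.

auth, cache, edge, mirror, relay, router

Level 0: ingest
Level 1: auth, cache, edge, mirror, relay, router
Level 2: core, ledger, queue, root, sink, worker
Level 3: back, shard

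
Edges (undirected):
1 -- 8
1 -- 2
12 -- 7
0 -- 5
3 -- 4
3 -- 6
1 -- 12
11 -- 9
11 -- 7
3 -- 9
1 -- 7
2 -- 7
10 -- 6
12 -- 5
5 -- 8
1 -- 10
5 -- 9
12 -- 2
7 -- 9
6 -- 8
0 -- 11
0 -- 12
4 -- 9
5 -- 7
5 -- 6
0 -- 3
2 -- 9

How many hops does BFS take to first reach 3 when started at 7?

2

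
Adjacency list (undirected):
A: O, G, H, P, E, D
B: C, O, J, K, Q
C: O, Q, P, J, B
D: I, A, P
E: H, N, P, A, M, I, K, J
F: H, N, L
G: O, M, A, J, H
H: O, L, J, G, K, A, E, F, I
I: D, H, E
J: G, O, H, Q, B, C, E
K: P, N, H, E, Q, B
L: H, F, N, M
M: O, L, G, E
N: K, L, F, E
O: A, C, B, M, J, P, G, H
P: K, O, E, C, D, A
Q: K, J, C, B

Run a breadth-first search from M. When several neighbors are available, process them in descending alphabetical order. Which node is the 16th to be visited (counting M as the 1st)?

Visit M; enqueue O, L, G, E → queue [O, L, G, E]
Visit O; enqueue P, J, H, C, B, A → queue [L, G, E, P, J, H, C, B, A]
Visit L; enqueue N, F → queue [G, E, P, J, H, C, B, A, N, F]
Visit G → queue [E, P, J, H, C, B, A, N, F]
Visit E; enqueue K, I → queue [P, J, H, C, B, A, N, F, K, I]
Visit P; enqueue D → queue [J, H, C, B, A, N, F, K, I, D]
Visit J; enqueue Q → queue [H, C, B, A, N, F, K, I, D, Q]
Visit H → queue [C, B, A, N, F, K, I, D, Q]
Visit C → queue [B, A, N, F, K, I, D, Q]
Visit B → queue [A, N, F, K, I, D, Q]
Visit A → queue [N, F, K, I, D, Q]
Visit N → queue [F, K, I, D, Q]
Visit F → queue [K, I, D, Q]
Visit K → queue [I, D, Q]
Visit I → queue [D, Q]
Visit D → queue [Q]
Visit Q → queue []

Visit order: M, O, L, G, E, P, J, H, C, B, A, N, F, K, I, D, Q

D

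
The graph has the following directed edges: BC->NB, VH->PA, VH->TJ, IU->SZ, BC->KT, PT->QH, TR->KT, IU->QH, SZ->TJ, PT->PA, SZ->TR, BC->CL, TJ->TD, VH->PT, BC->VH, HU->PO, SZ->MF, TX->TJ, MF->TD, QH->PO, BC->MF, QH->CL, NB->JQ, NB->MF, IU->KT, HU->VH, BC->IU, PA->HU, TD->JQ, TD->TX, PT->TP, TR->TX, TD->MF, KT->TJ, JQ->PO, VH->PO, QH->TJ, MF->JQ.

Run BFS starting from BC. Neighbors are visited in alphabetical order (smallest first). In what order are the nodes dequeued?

BC CL IU KT MF NB VH QH SZ TJ JQ TD PA PO PT TR TX HU TP

Visit BC; enqueue CL, IU, KT, MF, NB, VH → queue [CL, IU, KT, MF, NB, VH]
Visit CL → queue [IU, KT, MF, NB, VH]
Visit IU; enqueue QH, SZ → queue [KT, MF, NB, VH, QH, SZ]
Visit KT; enqueue TJ → queue [MF, NB, VH, QH, SZ, TJ]
Visit MF; enqueue JQ, TD → queue [NB, VH, QH, SZ, TJ, JQ, TD]
Visit NB → queue [VH, QH, SZ, TJ, JQ, TD]
Visit VH; enqueue PA, PO, PT → queue [QH, SZ, TJ, JQ, TD, PA, PO, PT]
Visit QH → queue [SZ, TJ, JQ, TD, PA, PO, PT]
Visit SZ; enqueue TR → queue [TJ, JQ, TD, PA, PO, PT, TR]
Visit TJ → queue [JQ, TD, PA, PO, PT, TR]
Visit JQ → queue [TD, PA, PO, PT, TR]
Visit TD; enqueue TX → queue [PA, PO, PT, TR, TX]
Visit PA; enqueue HU → queue [PO, PT, TR, TX, HU]
Visit PO → queue [PT, TR, TX, HU]
Visit PT; enqueue TP → queue [TR, TX, HU, TP]
Visit TR → queue [TX, HU, TP]
Visit TX → queue [HU, TP]
Visit HU → queue [TP]
Visit TP → queue []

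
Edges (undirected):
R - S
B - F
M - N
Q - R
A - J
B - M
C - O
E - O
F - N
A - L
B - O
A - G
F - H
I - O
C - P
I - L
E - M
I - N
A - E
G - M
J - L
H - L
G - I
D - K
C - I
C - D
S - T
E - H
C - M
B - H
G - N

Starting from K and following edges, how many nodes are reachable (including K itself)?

16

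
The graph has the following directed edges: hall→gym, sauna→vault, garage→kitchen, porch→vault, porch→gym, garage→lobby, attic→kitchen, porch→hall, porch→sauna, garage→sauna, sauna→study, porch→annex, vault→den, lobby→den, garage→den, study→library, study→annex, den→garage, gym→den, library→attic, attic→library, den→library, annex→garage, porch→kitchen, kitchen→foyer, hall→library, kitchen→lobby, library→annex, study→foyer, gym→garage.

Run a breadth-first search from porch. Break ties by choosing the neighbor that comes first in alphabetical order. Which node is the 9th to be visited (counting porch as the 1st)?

Visit porch; enqueue annex, gym, hall, kitchen, sauna, vault → queue [annex, gym, hall, kitchen, sauna, vault]
Visit annex; enqueue garage → queue [gym, hall, kitchen, sauna, vault, garage]
Visit gym; enqueue den → queue [hall, kitchen, sauna, vault, garage, den]
Visit hall; enqueue library → queue [kitchen, sauna, vault, garage, den, library]
Visit kitchen; enqueue foyer, lobby → queue [sauna, vault, garage, den, library, foyer, lobby]
Visit sauna; enqueue study → queue [vault, garage, den, library, foyer, lobby, study]
Visit vault → queue [garage, den, library, foyer, lobby, study]
Visit garage → queue [den, library, foyer, lobby, study]
Visit den → queue [library, foyer, lobby, study]
Visit library; enqueue attic → queue [foyer, lobby, study, attic]
Visit foyer → queue [lobby, study, attic]
Visit lobby → queue [study, attic]
Visit study → queue [attic]
Visit attic → queue []

Visit order: porch, annex, gym, hall, kitchen, sauna, vault, garage, den, library, foyer, lobby, study, attic

den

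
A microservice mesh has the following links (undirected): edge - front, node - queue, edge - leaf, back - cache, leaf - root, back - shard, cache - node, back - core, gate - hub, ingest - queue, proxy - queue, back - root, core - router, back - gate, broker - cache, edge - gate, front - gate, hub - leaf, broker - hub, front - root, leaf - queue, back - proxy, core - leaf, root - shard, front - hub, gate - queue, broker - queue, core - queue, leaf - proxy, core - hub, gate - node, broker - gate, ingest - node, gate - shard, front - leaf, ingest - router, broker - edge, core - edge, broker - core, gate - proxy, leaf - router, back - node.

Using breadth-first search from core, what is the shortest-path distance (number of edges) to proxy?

2

Level 0: core
Level 1: back, broker, edge, hub, leaf, queue, router
Level 2: cache, front, gate, ingest, node, proxy, root, shard
proxy first appears at level 2.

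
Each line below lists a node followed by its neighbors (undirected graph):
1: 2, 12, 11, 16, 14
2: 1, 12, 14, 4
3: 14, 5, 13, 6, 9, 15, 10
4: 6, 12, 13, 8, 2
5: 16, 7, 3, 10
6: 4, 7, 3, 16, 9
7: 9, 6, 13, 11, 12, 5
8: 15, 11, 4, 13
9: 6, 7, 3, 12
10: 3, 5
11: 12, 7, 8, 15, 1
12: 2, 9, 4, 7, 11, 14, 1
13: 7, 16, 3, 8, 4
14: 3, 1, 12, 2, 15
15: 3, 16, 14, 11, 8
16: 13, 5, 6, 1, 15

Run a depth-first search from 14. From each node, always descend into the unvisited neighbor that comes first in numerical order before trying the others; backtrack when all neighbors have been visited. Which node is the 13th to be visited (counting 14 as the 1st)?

Visit 14
14 → 1
1 → 2
2 → 4
4 → 6
6 → 3
3 → 5
5 → 7
7 → 9
9 → 12
12 → 11
11 → 8
8 → 13
13 → 16
16 → 15
5 → 10

Visit order: 14, 1, 2, 4, 6, 3, 5, 7, 9, 12, 11, 8, 13, 16, 15, 10

13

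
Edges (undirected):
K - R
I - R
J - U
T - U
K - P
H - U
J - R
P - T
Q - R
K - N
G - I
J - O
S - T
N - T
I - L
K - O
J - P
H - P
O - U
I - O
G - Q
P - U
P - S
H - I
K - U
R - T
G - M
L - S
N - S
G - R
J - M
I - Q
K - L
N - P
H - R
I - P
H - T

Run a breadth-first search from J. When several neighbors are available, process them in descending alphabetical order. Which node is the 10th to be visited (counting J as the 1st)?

Visit J; enqueue U, R, P, O, M → queue [U, R, P, O, M]
Visit U; enqueue T, K, H → queue [R, P, O, M, T, K, H]
Visit R; enqueue Q, I, G → queue [P, O, M, T, K, H, Q, I, G]
Visit P; enqueue S, N → queue [O, M, T, K, H, Q, I, G, S, N]
Visit O → queue [M, T, K, H, Q, I, G, S, N]
Visit M → queue [T, K, H, Q, I, G, S, N]
Visit T → queue [K, H, Q, I, G, S, N]
Visit K; enqueue L → queue [H, Q, I, G, S, N, L]
Visit H → queue [Q, I, G, S, N, L]
Visit Q → queue [I, G, S, N, L]
Visit I → queue [G, S, N, L]
Visit G → queue [S, N, L]
Visit S → queue [N, L]
Visit N → queue [L]
Visit L → queue []

Visit order: J, U, R, P, O, M, T, K, H, Q, I, G, S, N, L

Q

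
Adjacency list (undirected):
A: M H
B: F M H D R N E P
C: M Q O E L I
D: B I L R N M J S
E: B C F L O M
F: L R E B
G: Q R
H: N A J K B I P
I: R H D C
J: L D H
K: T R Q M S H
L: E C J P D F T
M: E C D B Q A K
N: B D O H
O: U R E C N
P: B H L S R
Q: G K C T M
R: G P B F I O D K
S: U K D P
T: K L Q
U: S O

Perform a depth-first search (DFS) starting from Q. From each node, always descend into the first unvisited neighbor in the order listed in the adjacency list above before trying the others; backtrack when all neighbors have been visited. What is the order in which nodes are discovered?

Q, G, R, P, B, F, L, E, C, M, D, I, H, N, O, U, S, K, T, A, J

Visit Q
Q → G
G → R
R → P
P → B
B → F
F → L
L → E
E → C
C → M
M → D
D → I
I → H
H → N
N → O
O → U
U → S
S → K
K → T
H → A
H → J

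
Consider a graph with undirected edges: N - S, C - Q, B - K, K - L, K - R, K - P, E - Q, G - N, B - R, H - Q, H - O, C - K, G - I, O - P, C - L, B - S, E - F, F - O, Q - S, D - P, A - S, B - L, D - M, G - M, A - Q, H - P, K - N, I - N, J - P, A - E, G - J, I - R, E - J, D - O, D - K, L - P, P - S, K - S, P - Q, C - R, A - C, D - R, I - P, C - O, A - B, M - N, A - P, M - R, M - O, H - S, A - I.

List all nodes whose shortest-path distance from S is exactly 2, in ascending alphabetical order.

Level 0: S
Level 1: A, B, H, K, N, P, Q
Level 2: C, D, E, G, I, J, L, M, O, R
Level 3: F

C, D, E, G, I, J, L, M, O, R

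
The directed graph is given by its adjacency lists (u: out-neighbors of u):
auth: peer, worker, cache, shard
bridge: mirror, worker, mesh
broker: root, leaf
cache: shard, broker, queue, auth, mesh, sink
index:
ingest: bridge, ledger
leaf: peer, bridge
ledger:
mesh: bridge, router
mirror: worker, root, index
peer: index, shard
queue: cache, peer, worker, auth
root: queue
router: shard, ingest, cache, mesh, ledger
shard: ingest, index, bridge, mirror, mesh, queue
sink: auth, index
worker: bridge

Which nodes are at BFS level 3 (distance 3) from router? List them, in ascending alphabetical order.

leaf, peer, root, worker

Level 0: router
Level 1: cache, ingest, ledger, mesh, shard
Level 2: auth, bridge, broker, index, mirror, queue, sink
Level 3: leaf, peer, root, worker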